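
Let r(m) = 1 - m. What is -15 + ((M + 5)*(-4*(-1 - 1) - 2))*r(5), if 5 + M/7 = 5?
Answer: -135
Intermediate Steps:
M = 0 (M = -35 + 7*5 = -35 + 35 = 0)
-15 + ((M + 5)*(-4*(-1 - 1) - 2))*r(5) = -15 + ((0 + 5)*(-4*(-1 - 1) - 2))*(1 - 1*5) = -15 + (5*(-4*(-2) - 2))*(1 - 5) = -15 + (5*(8 - 2))*(-4) = -15 + (5*6)*(-4) = -15 + 30*(-4) = -15 - 120 = -135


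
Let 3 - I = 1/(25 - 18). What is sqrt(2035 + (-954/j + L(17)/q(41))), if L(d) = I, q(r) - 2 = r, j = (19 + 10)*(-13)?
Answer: sqrt(26238196082553)/113477 ≈ 45.140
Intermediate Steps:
j = -377 (j = 29*(-13) = -377)
q(r) = 2 + r
I = 20/7 (I = 3 - 1/(25 - 18) = 3 - 1/7 = 20/7 ≈ 2.8571)
L(d) = 20/7
sqrt(2035 + (-954/j + L(17)/q(41))) = sqrt(2035 + (-954/(-377) + 20/(7*(2 + 41)))) = sqrt(2035 + (-954*(-1/377) + (20/7)/43)) = sqrt(2035 + (954/377 + (20/7)*(1/43))) = sqrt(2035 + (954/377 + 20/301)) = sqrt(2035 + 294694/113477) = sqrt(231220389/113477) = sqrt(26238196082553)/113477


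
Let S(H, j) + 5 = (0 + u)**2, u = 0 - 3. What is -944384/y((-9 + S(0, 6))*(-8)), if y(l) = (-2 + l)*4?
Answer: -118048/19 ≈ -6213.1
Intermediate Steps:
u = -3
S(H, j) = 4 (S(H, j) = -5 + (0 - 3)**2 = -5 + (-3)**2 = -5 + 9 = 4)
y(l) = -8 + 4*l
-944384/y((-9 + S(0, 6))*(-8)) = -944384/(-8 + 4*((-9 + 4)*(-8))) = -944384/(-8 + 4*(-5*(-8))) = -944384/(-8 + 4*40) = -944384/(-8 + 160) = -944384/152 = -944384*1/152 = -118048/19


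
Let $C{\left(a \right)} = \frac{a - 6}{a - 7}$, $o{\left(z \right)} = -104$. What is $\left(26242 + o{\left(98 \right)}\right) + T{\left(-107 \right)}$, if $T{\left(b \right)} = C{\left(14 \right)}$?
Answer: $\frac{182974}{7} \approx 26139.0$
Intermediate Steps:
$C{\left(a \right)} = \frac{-6 + a}{-7 + a}$
$T{\left(b \right)} = \frac{8}{7}$ ($T{\left(b \right)} = \frac{-6 + 14}{-7 + 14} = \frac{1}{7} \cdot 8 = \frac{8}{7}$)
$\left(26242 + o{\left(98 \right)}\right) + T{\left(-107 \right)} = \left(26242 - 104\right) + \frac{8}{7} = 26138 + \frac{8}{7} = \frac{182974}{7}$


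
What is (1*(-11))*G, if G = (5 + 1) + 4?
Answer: -110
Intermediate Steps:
G = 10 (G = 6 + 4 = 10)
(1*(-11))*G = (1*(-11))*10 = -11*10 = -110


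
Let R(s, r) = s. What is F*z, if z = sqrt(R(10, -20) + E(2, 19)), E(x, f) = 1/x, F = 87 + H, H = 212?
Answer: 299*sqrt(42)/2 ≈ 968.87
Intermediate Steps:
F = 299 (F = 87 + 212 = 299)
z = sqrt(42)/2 (z = sqrt(10 + 1/2) = sqrt(21/2) = sqrt(42)/2 ≈ 3.2404)
F*z = 299*(sqrt(42)/2) = 299*sqrt(42)/2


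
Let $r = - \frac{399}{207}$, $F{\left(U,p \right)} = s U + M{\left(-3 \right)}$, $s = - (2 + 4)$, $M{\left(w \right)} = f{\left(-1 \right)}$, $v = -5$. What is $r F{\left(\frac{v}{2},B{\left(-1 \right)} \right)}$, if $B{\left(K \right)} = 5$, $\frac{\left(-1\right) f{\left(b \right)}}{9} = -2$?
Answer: $- \frac{1463}{23} \approx -63.609$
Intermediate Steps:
$f{\left(b \right)} = 18$ ($f{\left(b \right)} = \left(-9\right) \left(-2\right) = 18$)
$M{\left(w \right)} = 18$
$s = -6$ ($s = \left(-1\right) 6 = -6$)
$F{\left(U,p \right)} = 18 - 6 U$ ($F{\left(U,p \right)} = - 6 U + 18 = 18 - 6 U$)
$r = - \frac{133}{69}$ ($r = \left(-399\right) \frac{1}{207} = - \frac{133}{69} \approx -1.9275$)
$r F{\left(\frac{v}{2},B{\left(-1 \right)} \right)} = - \frac{133 \left(18 - 6 \left(- \frac{5}{2}\right)\right)}{69} = - \frac{133 \left(18 - 6 \left(\left(-5\right) \frac{1}{2}\right)\right)}{69} = - \frac{133 \left(18 - -15\right)}{69} = - \frac{133 \left(18 + 15\right)}{69} = \left(- \frac{133}{69}\right) 33 = - \frac{1463}{23}$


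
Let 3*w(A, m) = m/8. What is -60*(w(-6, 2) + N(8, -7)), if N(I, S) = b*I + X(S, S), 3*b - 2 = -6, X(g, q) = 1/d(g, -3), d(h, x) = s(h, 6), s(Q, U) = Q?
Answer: 4505/7 ≈ 643.57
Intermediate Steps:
d(h, x) = h
X(g, q) = 1/g
b = -4/3 (b = 2/3 + (1/3)*(-6) = 2/3 - 2 = -4/3 ≈ -1.3333)
w(A, m) = m/24 (w(A, m) = (m/8)/3 = m/24)
N(I, S) = 1/S - 4*I/3 (N(I, S) = -4*I/3 + 1/S = 1/S - 4*I/3)
-60*(w(-6, 2) + N(8, -7)) = -60*((1/24)*2 + (1/(-7) - 4/3*8)) = -60*(1/12 + (-1/7 - 32/3)) = -60*(1/12 - 227/21) = -60*(-901/84) = 4505/7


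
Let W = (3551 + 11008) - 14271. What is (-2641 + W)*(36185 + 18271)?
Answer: -128134968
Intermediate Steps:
W = 288 (W = 14559 - 14271 = 288)
(-2641 + W)*(36185 + 18271) = (-2641 + 288)*(36185 + 18271) = -2353*54456 = -128134968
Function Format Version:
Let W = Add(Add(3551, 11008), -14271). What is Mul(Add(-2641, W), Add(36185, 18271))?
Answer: -128134968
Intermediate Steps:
W = 288 (W = Add(14559, -14271) = 288)
Mul(Add(-2641, W), Add(36185, 18271)) = Mul(Add(-2641, 288), Add(36185, 18271)) = Mul(-2353, 54456) = -128134968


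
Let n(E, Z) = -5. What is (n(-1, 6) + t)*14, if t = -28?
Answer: -462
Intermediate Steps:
(n(-1, 6) + t)*14 = (-5 - 28)*14 = -33*14 = -462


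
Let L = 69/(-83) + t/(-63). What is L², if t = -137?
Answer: 49336576/27342441 ≈ 1.8044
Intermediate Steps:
L = 7024/5229 (L = 69/(-83) - 137/(-63) = 69*(-1/83) - 137*(-1/63) = -69/83 + 137/63 = 7024/5229 ≈ 1.3433)
L² = (7024/5229)² = 49336576/27342441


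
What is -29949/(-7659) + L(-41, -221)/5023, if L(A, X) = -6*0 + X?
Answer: 49580396/12823719 ≈ 3.8663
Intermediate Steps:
L(A, X) = X (L(A, X) = 0 + X = X)
-29949/(-7659) + L(-41, -221)/5023 = -29949/(-7659) - 221/5023 = -29949*(-1/7659) - 221*1/5023 = 9983/2553 - 221/5023 = 49580396/12823719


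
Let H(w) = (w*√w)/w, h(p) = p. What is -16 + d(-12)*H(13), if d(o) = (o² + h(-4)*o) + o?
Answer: -16 + 180*√13 ≈ 633.00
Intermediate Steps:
H(w) = √w (H(w) = w^(3/2)/w = √w)
d(o) = o² - 3*o (d(o) = (o² - 4*o) + o = o² - 3*o)
-16 + d(-12)*H(13) = -16 + (-12*(-3 - 12))*√13 = -16 + (-12*(-15))*√13 = -16 + 180*√13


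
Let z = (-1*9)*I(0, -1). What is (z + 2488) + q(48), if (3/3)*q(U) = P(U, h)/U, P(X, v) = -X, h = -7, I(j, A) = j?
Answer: 2487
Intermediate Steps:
q(U) = -1 (q(U) = (-U)/U = -1)
z = 0 (z = -1*9*0 = -9*0 = 0)
(z + 2488) + q(48) = (0 + 2488) - 1 = 2488 - 1 = 2487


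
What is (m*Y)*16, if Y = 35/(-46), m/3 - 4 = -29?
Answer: 21000/23 ≈ 913.04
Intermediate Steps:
m = -75 (m = 12 + 3*(-29) = 12 - 87 = -75)
Y = -35/46 (Y = 35*(-1/46) = -35/46 ≈ -0.76087)
(m*Y)*16 = -75*(-35/46)*16 = (2625/46)*16 = 21000/23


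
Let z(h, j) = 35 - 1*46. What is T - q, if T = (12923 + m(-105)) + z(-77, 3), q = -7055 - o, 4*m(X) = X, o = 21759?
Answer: 166799/4 ≈ 41700.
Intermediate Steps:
z(h, j) = -11 (z(h, j) = 35 - 46 = -11)
m(X) = X/4
q = -28814 (q = -7055 - 1*21759 = -7055 - 21759 = -28814)
T = 51543/4 (T = (12923 + (¼)*(-105)) - 11 = (12923 - 105/4) - 11 = 51587/4 - 11 = 51543/4 ≈ 12886.)
T - q = 51543/4 - 1*(-28814) = 51543/4 + 28814 = 166799/4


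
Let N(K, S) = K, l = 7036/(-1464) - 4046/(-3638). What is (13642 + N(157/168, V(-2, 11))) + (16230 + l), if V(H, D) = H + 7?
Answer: 10917565893/365512 ≈ 29869.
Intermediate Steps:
l = -144659/39162 (l = 7036*(-1/1464) - 4046*(-1/3638) = -1759/366 + 119/107 = -144659/39162 ≈ -3.6939)
V(H, D) = 7 + H
(13642 + N(157/168, V(-2, 11))) + (16230 + l) = (13642 + 157/168) + (16230 - 144659/39162) = (13642 + 157*(1/168)) + 635454601/39162 = (13642 + 157/168) + 635454601/39162 = 2292013/168 + 635454601/39162 = 10917565893/365512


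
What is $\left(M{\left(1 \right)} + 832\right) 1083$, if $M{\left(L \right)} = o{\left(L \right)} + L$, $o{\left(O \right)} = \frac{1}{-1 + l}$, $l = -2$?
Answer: $901778$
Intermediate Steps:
$o{\left(O \right)} = - \frac{1}{3}$ ($o{\left(O \right)} = \frac{1}{-1 - 2} = \frac{1}{-3} = - \frac{1}{3}$)
$M{\left(L \right)} = - \frac{1}{3} + L$
$\left(M{\left(1 \right)} + 832\right) 1083 = \left(\left(- \frac{1}{3} + 1\right) + 832\right) 1083 = \left(\frac{2}{3} + 832\right) 1083 = \frac{2498}{3} \cdot 1083 = 901778$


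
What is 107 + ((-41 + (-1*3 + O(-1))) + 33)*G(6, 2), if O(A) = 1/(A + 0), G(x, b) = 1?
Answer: 95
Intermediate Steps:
O(A) = 1/A
107 + ((-41 + (-1*3 + O(-1))) + 33)*G(6, 2) = 107 + ((-41 + (-1*3 + 1/(-1))) + 33)*1 = 107 + ((-41 + (-3 - 1)) + 33)*1 = 107 + ((-41 - 4) + 33)*1 = 107 + (-45 + 33)*1 = 107 - 12*1 = 107 - 12 = 95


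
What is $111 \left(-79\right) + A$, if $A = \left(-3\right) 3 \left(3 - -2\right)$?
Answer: $-8814$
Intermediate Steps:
$A = -45$ ($A = - 9 \left(3 + 2\right) = \left(-9\right) 5 = -45$)
$111 \left(-79\right) + A = 111 \left(-79\right) - 45 = -8769 - 45 = -8814$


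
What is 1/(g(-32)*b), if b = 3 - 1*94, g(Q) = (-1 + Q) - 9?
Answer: 1/3822 ≈ 0.00026164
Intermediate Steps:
g(Q) = -10 + Q
b = -91 (b = 3 - 94 = -91)
1/(g(-32)*b) = 1/((-10 - 32)*(-91)) = 1/(-42*(-91)) = 1/3822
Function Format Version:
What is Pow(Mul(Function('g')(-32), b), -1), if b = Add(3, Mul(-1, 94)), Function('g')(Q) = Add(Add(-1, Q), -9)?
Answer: Rational(1, 3822) ≈ 0.00026164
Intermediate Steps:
Function('g')(Q) = Add(-10, Q)
b = -91 (b = Add(3, -94) = -91)
Pow(Mul(Function('g')(-32), b), -1) = Pow(Mul(Add(-10, -32), -91), -1) = Pow(Mul(-42, -91), -1) = Pow(3822, -1) = Rational(1, 3822)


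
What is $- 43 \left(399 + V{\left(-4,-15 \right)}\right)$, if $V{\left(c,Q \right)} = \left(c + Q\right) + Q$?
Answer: $-15695$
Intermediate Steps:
$V{\left(c,Q \right)} = c + 2 Q$ ($V{\left(c,Q \right)} = \left(Q + c\right) + Q = c + 2 Q$)
$- 43 \left(399 + V{\left(-4,-15 \right)}\right) = - 43 \left(399 + \left(-4 + 2 \left(-15\right)\right)\right) = - 43 \left(399 - 34\right) = \left(-43\right) 365 = -15695$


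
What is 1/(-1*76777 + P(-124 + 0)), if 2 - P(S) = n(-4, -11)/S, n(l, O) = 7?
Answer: -124/9520093 ≈ -1.3025e-5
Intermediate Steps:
P(S) = 2 - 7/S
1/(-1*76777 + P(-124 + 0)) = 1/(-1*76777 + (2 - 7/(-124 + 0))) = 1/(-76777 + (2 - 7/(-124))) = 1/(-76777 + (2 - 7*(-1/124))) = 1/(-76777 + (2 + 7/124)) = 1/(-76777 + 255/124) = 1/(-9520093/124) = -124/9520093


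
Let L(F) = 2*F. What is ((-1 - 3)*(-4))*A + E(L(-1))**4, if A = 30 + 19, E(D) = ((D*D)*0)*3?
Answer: 784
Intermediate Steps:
E(D) = 0 (E(D) = (D**2*0)*3 = 0*3 = 0)
A = 49
((-1 - 3)*(-4))*A + E(L(-1))**4 = ((-1 - 3)*(-4))*49 + 0**4 = -4*(-4)*49 + 0 = 16*49 + 0 = 784 + 0 = 784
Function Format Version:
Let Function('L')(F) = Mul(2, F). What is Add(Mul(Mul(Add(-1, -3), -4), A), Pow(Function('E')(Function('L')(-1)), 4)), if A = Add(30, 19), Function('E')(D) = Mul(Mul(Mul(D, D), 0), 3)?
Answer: 784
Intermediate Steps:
Function('E')(D) = 0 (Function('E')(D) = Mul(Mul(Pow(D, 2), 0), 3) = Mul(0, 3) = 0)
A = 49
Add(Mul(Mul(Add(-1, -3), -4), A), Pow(Function('E')(Function('L')(-1)), 4)) = Add(Mul(Mul(Add(-1, -3), -4), 49), Pow(0, 4)) = Add(Mul(Mul(-4, -4), 49), 0) = Add(Mul(16, 49), 0) = Add(784, 0) = 784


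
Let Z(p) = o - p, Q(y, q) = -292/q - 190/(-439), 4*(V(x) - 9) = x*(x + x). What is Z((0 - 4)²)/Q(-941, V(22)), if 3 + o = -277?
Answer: 16307972/40249 ≈ 405.18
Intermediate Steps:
V(x) = 9 + x²/2 (V(x) = 9 + (x*(x + x))/4 = 9 + (x*(2*x))/4 = 9 + (2*x²)/4 = 9 + x²/2)
Q(y, q) = 190/439 - 292/q (Q(y, q) = -292/q - 190*(-1/439) = -292/q + 190/439 = 190/439 - 292/q)
o = -280 (o = -3 - 277 = -280)
Z(p) = -280 - p
Z((0 - 4)²)/Q(-941, V(22)) = (-280 - (0 - 4)²)/(190/439 - 292/(9 + (½)*22²)) = (-280 - 1*(-4)²)/(190/439 - 292/(9 + (½)*484)) = (-280 - 1*16)/(190/439 - 292/(9 + 242)) = (-280 - 16)/(190/439 - 292/251) = -296/(190/439 - 292*1/251) = -296/(190/439 - 292/251) = -296/(-80498/110189) = -296*(-110189/80498) = 16307972/40249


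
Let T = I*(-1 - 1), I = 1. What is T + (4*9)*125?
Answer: 4498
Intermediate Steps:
T = -2 (T = 1*(-1 - 1) = 1*(-2) = -2)
T + (4*9)*125 = -2 + (4*9)*125 = -2 + 36*125 = -2 + 4500 = 4498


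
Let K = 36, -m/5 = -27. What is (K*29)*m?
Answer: 140940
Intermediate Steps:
m = 135 (m = -5*(-27) = 135)
(K*29)*m = (36*29)*135 = 1044*135 = 140940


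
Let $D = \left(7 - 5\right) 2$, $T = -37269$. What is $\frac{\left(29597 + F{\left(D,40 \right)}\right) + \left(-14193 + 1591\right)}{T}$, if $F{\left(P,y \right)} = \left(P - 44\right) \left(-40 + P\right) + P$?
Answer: $- \frac{18439}{37269} \approx -0.49475$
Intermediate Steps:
$D = 4$ ($D = 2 \cdot 2 = 4$)
$F{\left(P,y \right)} = P + \left(-44 + P\right) \left(-40 + P\right)$ ($F{\left(P,y \right)} = \left(-44 + P\right) \left(-40 + P\right) + P = P + \left(-44 + P\right) \left(-40 + P\right)$)
$\frac{\left(29597 + F{\left(D,40 \right)}\right) + \left(-14193 + 1591\right)}{T} = \frac{\left(29597 + \left(1760 + 4^{2} - 332\right)\right) + \left(-14193 + 1591\right)}{-37269} = \left(\left(29597 + \left(1760 + 16 - 332\right)\right) - 12602\right) \left(- \frac{1}{37269}\right) = \left(\left(29597 + 1444\right) - 12602\right) \left(- \frac{1}{37269}\right) = \left(31041 - 12602\right) \left(- \frac{1}{37269}\right) = 18439 \left(- \frac{1}{37269}\right) = - \frac{18439}{37269}$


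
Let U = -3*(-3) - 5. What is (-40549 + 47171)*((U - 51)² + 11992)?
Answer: 94039022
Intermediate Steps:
U = 4 (U = 9 - 5 = 4)
(-40549 + 47171)*((U - 51)² + 11992) = (-40549 + 47171)*((4 - 51)² + 11992) = 6622*((-47)² + 11992) = 6622*(2209 + 11992) = 6622*14201 = 94039022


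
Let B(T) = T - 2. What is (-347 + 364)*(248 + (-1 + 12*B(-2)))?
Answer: 3383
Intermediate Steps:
B(T) = -2 + T
(-347 + 364)*(248 + (-1 + 12*B(-2))) = (-347 + 364)*(248 + (-1 + 12*(-2 - 2))) = 17*(248 + (-1 + 12*(-4))) = 17*(248 + (-1 - 48)) = 17*(248 - 49) = 17*199 = 3383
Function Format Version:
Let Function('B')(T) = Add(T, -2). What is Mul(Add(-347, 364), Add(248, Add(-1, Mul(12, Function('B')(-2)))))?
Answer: 3383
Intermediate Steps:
Function('B')(T) = Add(-2, T)
Mul(Add(-347, 364), Add(248, Add(-1, Mul(12, Function('B')(-2))))) = Mul(Add(-347, 364), Add(248, Add(-1, Mul(12, Add(-2, -2))))) = Mul(17, Add(248, Add(-1, Mul(12, -4)))) = Mul(17, Add(248, Add(-1, -48))) = Mul(17, Add(248, -49)) = Mul(17, 199) = 3383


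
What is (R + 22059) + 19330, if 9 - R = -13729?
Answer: 55127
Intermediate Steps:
R = 13738 (R = 9 - 1*(-13729) = 9 + 13729 = 13738)
(R + 22059) + 19330 = (13738 + 22059) + 19330 = 35797 + 19330 = 55127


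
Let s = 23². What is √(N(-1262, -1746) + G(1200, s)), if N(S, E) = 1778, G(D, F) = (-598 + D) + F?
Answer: √2909 ≈ 53.935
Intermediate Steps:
s = 529
G(D, F) = -598 + D + F
√(N(-1262, -1746) + G(1200, s)) = √(1778 + (-598 + 1200 + 529)) = √(1778 + 1131) = √2909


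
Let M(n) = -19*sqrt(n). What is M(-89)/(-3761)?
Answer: 19*I*sqrt(89)/3761 ≈ 0.047659*I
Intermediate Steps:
M(-89)/(-3761) = -19*I*sqrt(89)/(-3761) = -19*I*sqrt(89)*(-1/3761) = 19*I*sqrt(89)/3761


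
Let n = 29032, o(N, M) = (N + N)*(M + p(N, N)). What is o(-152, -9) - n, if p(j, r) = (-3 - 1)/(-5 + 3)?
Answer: -26904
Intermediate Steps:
p(j, r) = 2 (p(j, r) = -4/(-2) = -4*(-½) = 2)
o(N, M) = 2*N*(2 + M) (o(N, M) = (N + N)*(M + 2) = (2*N)*(2 + M) = 2*N*(2 + M))
o(-152, -9) - n = 2*(-152)*(2 - 9) - 1*29032 = 2*(-152)*(-7) - 29032 = 2128 - 29032 = -26904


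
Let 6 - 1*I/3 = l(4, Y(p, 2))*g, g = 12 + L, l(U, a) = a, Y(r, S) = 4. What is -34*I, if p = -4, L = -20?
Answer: -3876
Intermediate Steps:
g = -8 (g = 12 - 20 = -8)
I = 114 (I = 18 - 12*(-8) = 18 - 3*(-32) = 18 + 96 = 114)
-34*I = -34*114 = -3876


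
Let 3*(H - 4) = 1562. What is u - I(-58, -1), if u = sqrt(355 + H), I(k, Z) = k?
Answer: 58 + sqrt(7917)/3 ≈ 87.659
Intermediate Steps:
H = 1574/3 (H = 4 + (1/3)*1562 = 4 + 1562/3 = 1574/3 ≈ 524.67)
u = sqrt(7917)/3 (u = sqrt(355 + 1574/3) = sqrt(2639/3) = sqrt(7917)/3 ≈ 29.659)
u - I(-58, -1) = sqrt(7917)/3 - 1*(-58) = sqrt(7917)/3 + 58 = 58 + sqrt(7917)/3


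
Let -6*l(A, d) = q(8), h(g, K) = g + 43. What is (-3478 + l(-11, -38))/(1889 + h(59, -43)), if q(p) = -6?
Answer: -3477/1991 ≈ -1.7464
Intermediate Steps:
h(g, K) = 43 + g
l(A, d) = 1 (l(A, d) = -1/6*(-6) = 1)
(-3478 + l(-11, -38))/(1889 + h(59, -43)) = (-3478 + 1)/(1889 + (43 + 59)) = -3477/(1889 + 102) = -3477/1991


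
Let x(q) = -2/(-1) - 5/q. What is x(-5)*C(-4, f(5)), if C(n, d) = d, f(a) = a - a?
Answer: 0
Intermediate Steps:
f(a) = 0
x(q) = 2 - 5/q (x(q) = -2*(-1) - 5/q = 2 - 5/q)
x(-5)*C(-4, f(5)) = (2 - 5/(-5))*0 = (2 - 5*(-⅕))*0 = (2 + 1)*0 = 3*0 = 0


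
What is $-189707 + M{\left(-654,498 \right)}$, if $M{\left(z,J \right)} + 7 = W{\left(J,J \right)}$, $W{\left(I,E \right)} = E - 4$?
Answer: $-189220$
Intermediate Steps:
$W{\left(I,E \right)} = -4 + E$
$M{\left(z,J \right)} = -11 + J$ ($M{\left(z,J \right)} = -7 + \left(-4 + J\right) = -11 + J$)
$-189707 + M{\left(-654,498 \right)} = -189707 + \left(-11 + 498\right) = -189707 + 487 = -189220$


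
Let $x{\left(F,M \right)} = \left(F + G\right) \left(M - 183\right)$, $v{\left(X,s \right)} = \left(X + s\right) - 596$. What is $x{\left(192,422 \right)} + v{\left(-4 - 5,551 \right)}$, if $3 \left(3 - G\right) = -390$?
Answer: $77621$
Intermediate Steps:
$G = 133$ ($G = 3 - -130 = 3 + 130 = 133$)
$v{\left(X,s \right)} = -596 + X + s$
$x{\left(F,M \right)} = \left(-183 + M\right) \left(133 + F\right)$ ($x{\left(F,M \right)} = \left(F + 133\right) \left(M - 183\right) = \left(133 + F\right) \left(-183 + M\right) = \left(-183 + M\right) \left(133 + F\right)$)
$x{\left(192,422 \right)} + v{\left(-4 - 5,551 \right)} = \left(-24339 - 35136 + 133 \cdot 422 + 192 \cdot 422\right) - 54 = \left(-24339 - 35136 + 56126 + 81024\right) - 54 = 77675 - 54 = 77621$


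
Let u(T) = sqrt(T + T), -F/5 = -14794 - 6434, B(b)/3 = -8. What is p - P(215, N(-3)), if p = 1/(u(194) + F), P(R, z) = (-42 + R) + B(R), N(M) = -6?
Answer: -419647269112/2816424803 - sqrt(97)/5632849606 ≈ -149.00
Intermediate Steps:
B(b) = -24 (B(b) = 3*(-8) = -24)
F = 106140 (F = -5*(-14794 - 6434) = -5*(-21228) = 106140)
u(T) = sqrt(2)*sqrt(T) (u(T) = sqrt(2*T) = sqrt(2)*sqrt(T))
P(R, z) = -66 + R (P(R, z) = (-42 + R) - 24 = -66 + R)
p = 1/(106140 + 2*sqrt(97)) (p = 1/(sqrt(2)*sqrt(194) + 106140) = 1/(2*sqrt(97) + 106140) = 1/(106140 + 2*sqrt(97)) ≈ 9.4198e-6)
p - P(215, N(-3)) = (26535/2816424803 - sqrt(97)/5632849606) - (-66 + 215) = (26535/2816424803 - sqrt(97)/5632849606) - 1*149 = (26535/2816424803 - sqrt(97)/5632849606) - 149 = -419647269112/2816424803 - sqrt(97)/5632849606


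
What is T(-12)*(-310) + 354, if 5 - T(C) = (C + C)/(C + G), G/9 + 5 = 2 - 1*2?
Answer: -20244/19 ≈ -1065.5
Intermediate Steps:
G = -45 (G = -45 + 9*(2 - 1*2) = -45 + 9*(2 - 2) = -45 + 9*0 = -45 + 0 = -45)
T(C) = 5 - 2*C/(-45 + C) (T(C) = 5 - (C + C)/(C - 45) = 5 - 2*C/(-45 + C))
T(-12)*(-310) + 354 = (3*(-75 - 12)/(-45 - 12))*(-310) + 354 = (3*(-87)/(-57))*(-310) + 354 = (3*(-1/57)*(-87))*(-310) + 354 = (87/19)*(-310) + 354 = -26970/19 + 354 = -20244/19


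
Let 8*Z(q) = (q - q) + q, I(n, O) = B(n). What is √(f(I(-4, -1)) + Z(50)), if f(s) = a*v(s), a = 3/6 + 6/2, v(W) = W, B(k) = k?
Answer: I*√31/2 ≈ 2.7839*I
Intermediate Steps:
I(n, O) = n
a = 7/2 (a = 3*(⅙) + 6*(½) = ½ + 3 = 7/2 ≈ 3.5000)
f(s) = 7*s/2
Z(q) = q/8 (Z(q) = ((q - q) + q)/8 = (0 + q)/8 = q/8)
√(f(I(-4, -1)) + Z(50)) = √((7/2)*(-4) + (⅛)*50) = √(-14 + 25/4) = √(-31/4) = I*√31/2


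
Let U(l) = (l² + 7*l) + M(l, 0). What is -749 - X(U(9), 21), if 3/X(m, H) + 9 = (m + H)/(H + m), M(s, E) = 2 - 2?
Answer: -5989/8 ≈ -748.63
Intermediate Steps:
M(s, E) = 0
U(l) = l² + 7*l (U(l) = (l² + 7*l) + 0 = l² + 7*l)
X(m, H) = -3/8 (X(m, H) = 3/(-9 + (m + H)/(H + m)) = 3/(-9 + (H + m)/(H + m)) = 3/(-9 + 1) = 3/(-8) = 3*(-⅛) = -3/8)
-749 - X(U(9), 21) = -749 - 1*(-3/8) = -749 + 3/8 = -5989/8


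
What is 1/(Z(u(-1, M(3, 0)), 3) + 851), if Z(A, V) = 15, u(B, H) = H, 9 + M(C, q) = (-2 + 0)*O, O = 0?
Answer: 1/866 ≈ 0.0011547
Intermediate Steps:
M(C, q) = -9 (M(C, q) = -9 + (-2 + 0)*0 = -9 - 2*0 = -9 + 0 = -9)
1/(Z(u(-1, M(3, 0)), 3) + 851) = 1/(15 + 851) = 1/866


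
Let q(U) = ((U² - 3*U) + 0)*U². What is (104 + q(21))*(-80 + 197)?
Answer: 19515834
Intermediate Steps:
q(U) = U²*(U² - 3*U) (q(U) = (U² - 3*U)*U² = U²*(U² - 3*U))
(104 + q(21))*(-80 + 197) = (104 + 21³*(-3 + 21))*(-80 + 197) = (104 + 9261*18)*117 = (104 + 166698)*117 = 166802*117 = 19515834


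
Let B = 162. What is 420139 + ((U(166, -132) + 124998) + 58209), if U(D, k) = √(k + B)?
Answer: 603346 + √30 ≈ 6.0335e+5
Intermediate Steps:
U(D, k) = √(162 + k) (U(D, k) = √(k + 162) = √(162 + k))
420139 + ((U(166, -132) + 124998) + 58209) = 420139 + ((√(162 - 132) + 124998) + 58209) = 420139 + ((√30 + 124998) + 58209) = 420139 + ((124998 + √30) + 58209) = 420139 + (183207 + √30) = 603346 + √30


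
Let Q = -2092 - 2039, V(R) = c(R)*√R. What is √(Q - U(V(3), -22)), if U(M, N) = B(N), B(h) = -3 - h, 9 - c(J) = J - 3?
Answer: 5*I*√166 ≈ 64.421*I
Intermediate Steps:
c(J) = 12 - J (c(J) = 9 - (J - 3) = 9 - (-3 + J) = 9 + (3 - J) = 12 - J)
V(R) = √R*(12 - R) (V(R) = (12 - R)*√R = √R*(12 - R))
Q = -4131
U(M, N) = -3 - N
√(Q - U(V(3), -22)) = √(-4131 - (-3 - 1*(-22))) = √(-4131 - (-3 + 22)) = √(-4131 - 1*19) = √(-4131 - 19) = √(-4150) = 5*I*√166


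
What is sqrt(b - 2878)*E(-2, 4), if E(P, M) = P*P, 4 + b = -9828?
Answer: 4*I*sqrt(12710) ≈ 450.95*I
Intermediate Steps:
b = -9832 (b = -4 - 9828 = -9832)
E(P, M) = P**2
sqrt(b - 2878)*E(-2, 4) = sqrt(-9832 - 2878)*(-2)**2 = sqrt(-12710)*4 = (I*sqrt(12710))*4 = 4*I*sqrt(12710)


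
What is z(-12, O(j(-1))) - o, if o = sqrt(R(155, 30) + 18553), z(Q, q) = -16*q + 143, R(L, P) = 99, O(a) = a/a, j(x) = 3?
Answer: 127 - 2*sqrt(4663) ≈ -9.5723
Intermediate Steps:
O(a) = 1
z(Q, q) = 143 - 16*q
o = 2*sqrt(4663) (o = sqrt(99 + 18553) = sqrt(18652) = 2*sqrt(4663) ≈ 136.57)
z(-12, O(j(-1))) - o = (143 - 16*1) - 2*sqrt(4663) = (143 - 16) - 2*sqrt(4663) = 127 - 2*sqrt(4663)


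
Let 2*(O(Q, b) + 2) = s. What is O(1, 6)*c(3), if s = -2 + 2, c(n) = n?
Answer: -6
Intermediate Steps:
s = 0
O(Q, b) = -2 (O(Q, b) = -2 + (1/2)*0 = -2 + 0 = -2)
O(1, 6)*c(3) = -2*3 = -6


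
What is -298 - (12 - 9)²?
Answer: -307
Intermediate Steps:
-298 - (12 - 9)² = -298 - 1*3² = -298 - 1*9 = -298 - 9 = -307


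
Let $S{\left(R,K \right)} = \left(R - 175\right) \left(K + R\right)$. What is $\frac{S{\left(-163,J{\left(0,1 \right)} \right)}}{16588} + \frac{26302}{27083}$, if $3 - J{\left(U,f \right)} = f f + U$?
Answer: $\frac{73465395}{17278954} \approx 4.2517$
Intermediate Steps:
$J{\left(U,f \right)} = 3 - U - f^{2}$ ($J{\left(U,f \right)} = 3 - \left(f f + U\right) = 3 - \left(f^{2} + U\right) = 3 - \left(U + f^{2}\right) = 3 - U - f^{2}$)
$S{\left(R,K \right)} = \left(-175 + R\right) \left(K + R\right)$
$\frac{S{\left(-163,J{\left(0,1 \right)} \right)}}{16588} + \frac{26302}{27083} = \frac{\left(-163\right)^{2} - 175 \left(3 - 0 - 1^{2}\right) - -28525 + \left(3 - 0 - 1^{2}\right) \left(-163\right)}{16588} + \frac{26302}{27083} = \left(26569 - 175 \left(3 + 0 - 1\right) + 28525 + \left(3 + 0 - 1\right) \left(-163\right)\right) \frac{1}{16588} + 26302 \cdot \frac{1}{27083} = \left(26569 - 175 \left(3 + 0 - 1\right) + 28525 + \left(3 + 0 - 1\right) \left(-163\right)\right) \frac{1}{16588} + \frac{26302}{27083} = \left(26569 - 350 + 28525 + 2 \left(-163\right)\right) \frac{1}{16588} + \frac{26302}{27083} = \left(26569 - 350 + 28525 - 326\right) \frac{1}{16588} + \frac{26302}{27083} = 54418 \cdot \frac{1}{16588} + \frac{26302}{27083} = \frac{2093}{638} + \frac{26302}{27083} = \frac{73465395}{17278954}$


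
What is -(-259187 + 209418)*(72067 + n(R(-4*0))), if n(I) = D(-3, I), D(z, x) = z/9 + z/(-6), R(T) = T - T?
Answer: 21520264907/6 ≈ 3.5867e+9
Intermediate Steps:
R(T) = 0
D(z, x) = -z/18 (D(z, x) = z*(⅑) + z*(-⅙) = z/9 - z/6 = -z/18)
n(I) = ⅙ (n(I) = -1/18*(-3) = ⅙)
-(-259187 + 209418)*(72067 + n(R(-4*0))) = -(-259187 + 209418)*(72067 + ⅙) = -(-49769)*432403/6 = -1*(-21520264907/6) = 21520264907/6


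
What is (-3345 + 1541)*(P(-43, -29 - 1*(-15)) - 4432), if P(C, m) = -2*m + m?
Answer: 7970072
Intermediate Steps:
P(C, m) = -m
(-3345 + 1541)*(P(-43, -29 - 1*(-15)) - 4432) = (-3345 + 1541)*(-(-29 - 1*(-15)) - 4432) = -1804*(-(-29 + 15) - 4432) = -1804*(-1*(-14) - 4432) = -1804*(14 - 4432) = -1804*(-4418) = 7970072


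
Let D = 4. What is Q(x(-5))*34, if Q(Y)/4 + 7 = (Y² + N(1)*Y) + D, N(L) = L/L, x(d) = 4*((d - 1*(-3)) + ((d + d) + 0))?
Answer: 306408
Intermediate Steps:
x(d) = 12 + 12*d (x(d) = 4*((d + 3) + (2*d + 0)) = 4*((3 + d) + 2*d) = 4*(3 + 3*d) = 12 + 12*d)
N(L) = 1
Q(Y) = -12 + 4*Y + 4*Y² (Q(Y) = -28 + 4*((Y² + 1*Y) + 4) = -28 + 4*((Y² + Y) + 4) = -28 + 4*((Y + Y²) + 4) = -28 + 4*(4 + Y + Y²) = -28 + (16 + 4*Y + 4*Y²) = -12 + 4*Y + 4*Y²)
Q(x(-5))*34 = (-12 + 4*(12 + 12*(-5)) + 4*(12 + 12*(-5))²)*34 = (-12 + 4*(12 - 60) + 4*(12 - 60)²)*34 = (-12 + 4*(-48) + 4*(-48)²)*34 = (-12 - 192 + 4*2304)*34 = (-12 - 192 + 9216)*34 = 9012*34 = 306408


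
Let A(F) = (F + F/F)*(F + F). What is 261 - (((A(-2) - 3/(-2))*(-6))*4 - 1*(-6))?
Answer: 387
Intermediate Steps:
A(F) = 2*F*(1 + F) (A(F) = (F + 1)*(2*F) = (1 + F)*(2*F) = 2*F*(1 + F))
261 - (((A(-2) - 3/(-2))*(-6))*4 - 1*(-6)) = 261 - (((2*(-2)*(1 - 2) - 3/(-2))*(-6))*4 - 1*(-6)) = 261 - (((2*(-2)*(-1) - 3*(-½))*(-6))*4 + 6) = 261 - (((4 + 3/2)*(-6))*4 + 6) = 261 - (((11/2)*(-6))*4 + 6) = 261 - (-33*4 + 6) = 261 - (-132 + 6) = 261 - 1*(-126) = 261 + 126 = 387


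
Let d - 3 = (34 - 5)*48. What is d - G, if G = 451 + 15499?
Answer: -14555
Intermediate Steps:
G = 15950
d = 1395 (d = 3 + (34 - 5)*48 = 3 + 29*48 = 3 + 1392 = 1395)
d - G = 1395 - 1*15950 = 1395 - 15950 = -14555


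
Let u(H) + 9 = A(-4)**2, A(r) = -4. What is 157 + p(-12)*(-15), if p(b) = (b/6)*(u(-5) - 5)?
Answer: 217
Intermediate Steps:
u(H) = 7 (u(H) = -9 + (-4)**2 = -9 + 16 = 7)
p(b) = b/3 (p(b) = (b/6)*(7 - 5) = (b*(1/6))*2 = (b/6)*2 = b/3)
157 + p(-12)*(-15) = 157 + ((1/3)*(-12))*(-15) = 157 - 4*(-15) = 157 + 60 = 217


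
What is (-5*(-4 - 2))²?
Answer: 900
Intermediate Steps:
(-5*(-4 - 2))² = (-5*(-6))² = 30² = 900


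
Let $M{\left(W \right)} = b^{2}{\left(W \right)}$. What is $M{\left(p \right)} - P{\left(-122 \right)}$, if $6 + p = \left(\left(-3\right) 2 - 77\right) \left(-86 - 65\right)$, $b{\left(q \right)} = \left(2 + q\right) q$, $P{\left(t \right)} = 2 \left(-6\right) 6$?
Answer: $24633548284313161$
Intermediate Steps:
$P{\left(t \right)} = -72$ ($P{\left(t \right)} = \left(-12\right) 6 = -72$)
$b{\left(q \right)} = q \left(2 + q\right)$
$p = 12527$ ($p = -6 + \left(\left(-3\right) 2 - 77\right) \left(-86 - 65\right) = -6 + \left(-6 - 77\right) \left(-151\right) = -6 - -12533 = -6 + 12533 = 12527$)
$M{\left(W \right)} = W^{2} \left(2 + W\right)^{2}$ ($M{\left(W \right)} = \left(W \left(2 + W\right)\right)^{2} = W^{2} \left(2 + W\right)^{2}$)
$M{\left(p \right)} - P{\left(-122 \right)} = 12527^{2} \left(2 + 12527\right)^{2} - -72 = 156925729 \cdot 12529^{2} + 72 = 156925729 \cdot 156975841 + 72 = 24633548284313089 + 72 = 24633548284313161$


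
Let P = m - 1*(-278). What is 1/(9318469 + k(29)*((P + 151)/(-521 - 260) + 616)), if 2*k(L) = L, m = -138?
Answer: 1562/14569391923 ≈ 1.0721e-7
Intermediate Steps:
k(L) = L/2
P = 140 (P = -138 - 1*(-278) = -138 + 278 = 140)
1/(9318469 + k(29)*((P + 151)/(-521 - 260) + 616)) = 1/(9318469 + ((½)*29)*((140 + 151)/(-521 - 260) + 616)) = 1/(9318469 + 29*(291/(-781) + 616)/2) = 1/(9318469 + 29*(291*(-1/781) + 616)/2) = 1/(9318469 + 29*(-291/781 + 616)/2) = 1/(9318469 + (29/2)*(480805/781)) = 1/(9318469 + 13943345/1562) = 1/(14569391923/1562) = 1562/14569391923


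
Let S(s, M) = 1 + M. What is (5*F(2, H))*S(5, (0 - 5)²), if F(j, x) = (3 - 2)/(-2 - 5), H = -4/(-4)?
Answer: -130/7 ≈ -18.571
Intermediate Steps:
H = 1 (H = -4*(-¼) = 1)
F(j, x) = -⅐ (F(j, x) = 1/(-7) = 1*(-⅐) = -⅐)
(5*F(2, H))*S(5, (0 - 5)²) = (5*(-⅐))*(1 + (0 - 5)²) = -5*(1 + (-5)²)/7 = -5*(1 + 25)/7 = -5/7*26 = -130/7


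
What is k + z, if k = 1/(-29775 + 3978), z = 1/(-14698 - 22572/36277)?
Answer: -1469059687/13755525818646 ≈ -0.00010680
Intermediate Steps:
z = -36277/533221918 (z = 1/(-14698 - 22572*1/36277) = 1/(-14698 - 22572/36277) = 1/(-533221918/36277) = -36277/533221918 ≈ -6.8034e-5)
k = -1/25797 (k = 1/(-25797) = -1/25797 ≈ -3.8764e-5)
k + z = -1/25797 - 36277/533221918 = -1469059687/13755525818646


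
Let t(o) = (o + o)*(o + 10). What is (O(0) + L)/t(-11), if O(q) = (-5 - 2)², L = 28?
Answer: 7/2 ≈ 3.5000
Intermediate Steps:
t(o) = 2*o*(10 + o) (t(o) = (2*o)*(10 + o) = 2*o*(10 + o))
O(q) = 49 (O(q) = (-7)² = 49)
(O(0) + L)/t(-11) = (49 + 28)/((2*(-11)*(10 - 11))) = 77/(2*(-11)*(-1)) = 77/22 = (1/22)*77 = 7/2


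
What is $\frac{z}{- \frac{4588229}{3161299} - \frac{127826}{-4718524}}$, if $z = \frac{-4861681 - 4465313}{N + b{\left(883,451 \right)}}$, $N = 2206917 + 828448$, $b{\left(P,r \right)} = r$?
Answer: $\frac{5796985285223659831}{2687402031952681498} \approx 2.1571$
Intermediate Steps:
$N = 3035365$
$z = - \frac{4663497}{1517908}$ ($z = \frac{-4861681 - 4465313}{3035365 + 451} = - \frac{9326994}{3035816} = \left(-9326994\right) \frac{1}{3035816} = - \frac{4663497}{1517908} \approx -3.0723$)
$\frac{z}{- \frac{4588229}{3161299} - \frac{127826}{-4718524}} = - \frac{4663497}{1517908 \left(- \frac{4588229}{3161299} - \frac{127826}{-4718524}\right)} = - \frac{4663497}{1517908 \left(\left(-4588229\right) \frac{1}{3161299} - - \frac{63913}{2359262}\right)} = - \frac{4663497}{1517908 \left(- \frac{4588229}{3161299} + \frac{63913}{2359262}\right)} = - \frac{4663497}{1517908 \left(- \frac{10622786224011}{7458332601338}\right)} = \left(- \frac{4663497}{1517908}\right) \left(- \frac{7458332601338}{10622786224011}\right) = \frac{5796985285223659831}{2687402031952681498}$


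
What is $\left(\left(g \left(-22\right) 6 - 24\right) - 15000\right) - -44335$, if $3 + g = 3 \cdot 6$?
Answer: $27331$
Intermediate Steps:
$g = 15$ ($g = -3 + 3 \cdot 6 = -3 + 18 = 15$)
$\left(\left(g \left(-22\right) 6 - 24\right) - 15000\right) - -44335 = \left(\left(15 \left(-22\right) 6 - 24\right) - 15000\right) - -44335 = \left(\left(\left(-330\right) 6 - 24\right) - 15000\right) + 44335 = \left(\left(-1980 - 24\right) - 15000\right) + 44335 = \left(-2004 - 15000\right) + 44335 = -17004 + 44335 = 27331$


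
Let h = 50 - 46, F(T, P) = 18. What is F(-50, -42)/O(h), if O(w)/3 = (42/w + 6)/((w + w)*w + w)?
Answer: 144/11 ≈ 13.091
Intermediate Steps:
h = 4
O(w) = 3*(6 + 42/w)/(w + 2*w²) (O(w) = 3*((42/w + 6)/((w + w)*w + w)) = 3*((6 + 42/w)/((2*w)*w + w)) = 3*((6 + 42/w)/(2*w² + w)) = 3*((6 + 42/w)/(w + 2*w²)) = 3*(6 + 42/w)/(w + 2*w²))
F(-50, -42)/O(h) = 18/((18*(7 + 4)/(4²*(1 + 2*4)))) = 18/((18*(1/16)*11/(1 + 8))) = 18/((18*(1/16)*11/9)) = 18/((18*(1/16)*(⅑)*11)) = 18/(11/8) = 18*(8/11) = 144/11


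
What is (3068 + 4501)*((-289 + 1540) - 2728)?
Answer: -11179413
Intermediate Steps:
(3068 + 4501)*((-289 + 1540) - 2728) = 7569*(1251 - 2728) = 7569*(-1477) = -11179413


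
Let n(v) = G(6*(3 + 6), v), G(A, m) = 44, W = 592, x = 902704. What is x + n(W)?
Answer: 902748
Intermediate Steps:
n(v) = 44
x + n(W) = 902704 + 44 = 902748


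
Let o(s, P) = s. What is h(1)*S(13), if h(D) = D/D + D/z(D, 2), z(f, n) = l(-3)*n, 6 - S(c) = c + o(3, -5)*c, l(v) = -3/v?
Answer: -69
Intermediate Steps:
S(c) = 6 - 4*c (S(c) = 6 - (c + 3*c) = 6 - 4*c)
z(f, n) = n (z(f, n) = (-3/(-3))*n = (-3*(-⅓))*n = 1*n = n)
h(D) = 1 + D/2 (h(D) = D/D + D/2 = 1 + D*(½) = 1 + D/2)
h(1)*S(13) = (1 + (½)*1)*(6 - 4*13) = (1 + ½)*(6 - 52) = (3/2)*(-46) = -69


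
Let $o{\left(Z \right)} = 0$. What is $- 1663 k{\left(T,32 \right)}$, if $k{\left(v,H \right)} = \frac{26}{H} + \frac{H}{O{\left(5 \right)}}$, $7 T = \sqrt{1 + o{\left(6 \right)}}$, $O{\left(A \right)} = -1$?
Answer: $\frac{829837}{16} \approx 51865.0$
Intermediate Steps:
$T = \frac{1}{7}$ ($T = \frac{\sqrt{1 + 0}}{7} = \frac{\sqrt{1}}{7} = \frac{1}{7} \cdot 1 = \frac{1}{7} \approx 0.14286$)
$k{\left(v,H \right)} = - H + \frac{26}{H}$ ($k{\left(v,H \right)} = \frac{26}{H} + \frac{H}{-1} = \frac{26}{H} + H \left(-1\right) = \frac{26}{H} - H = - H + \frac{26}{H}$)
$- 1663 k{\left(T,32 \right)} = - 1663 \left(\left(-1\right) 32 + \frac{26}{32}\right) = - 1663 \left(-32 + 26 \cdot \frac{1}{32}\right) = - 1663 \left(-32 + \frac{13}{16}\right) = \left(-1663\right) \left(- \frac{499}{16}\right) = \frac{829837}{16}$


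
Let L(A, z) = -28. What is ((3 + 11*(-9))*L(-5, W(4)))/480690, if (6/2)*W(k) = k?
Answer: 64/11445 ≈ 0.0055920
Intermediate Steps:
W(k) = k/3
((3 + 11*(-9))*L(-5, W(4)))/480690 = ((3 + 11*(-9))*(-28))/480690 = ((3 - 99)*(-28))*(1/480690) = -96*(-28)*(1/480690) = 2688*(1/480690) = 64/11445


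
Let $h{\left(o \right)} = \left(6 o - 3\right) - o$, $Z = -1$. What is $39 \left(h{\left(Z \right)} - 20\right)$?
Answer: $-1092$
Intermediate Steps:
$h{\left(o \right)} = -3 + 5 o$ ($h{\left(o \right)} = \left(-3 + 6 o\right) - o = -3 + 5 o$)
$39 \left(h{\left(Z \right)} - 20\right) = 39 \left(\left(-3 + 5 \left(-1\right)\right) - 20\right) = 39 \left(\left(-3 - 5\right) - 20\right) = 39 \left(-8 - 20\right) = 39 \left(-28\right) = -1092$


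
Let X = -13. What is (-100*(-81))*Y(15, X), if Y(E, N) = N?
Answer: -105300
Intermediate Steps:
(-100*(-81))*Y(15, X) = -100*(-81)*(-13) = 8100*(-13) = -105300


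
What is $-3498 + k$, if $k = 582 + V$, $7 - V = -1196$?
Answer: $-1713$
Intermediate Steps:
$V = 1203$ ($V = 7 - -1196 = 7 + 1196 = 1203$)
$k = 1785$ ($k = 582 + 1203 = 1785$)
$-3498 + k = -3498 + 1785 = -1713$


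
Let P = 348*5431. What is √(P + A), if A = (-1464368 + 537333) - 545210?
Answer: √417743 ≈ 646.33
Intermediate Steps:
A = -1472245 (A = -927035 - 545210 = -1472245)
P = 1889988
√(P + A) = √(1889988 - 1472245) = √417743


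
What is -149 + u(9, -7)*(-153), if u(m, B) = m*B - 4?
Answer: 10102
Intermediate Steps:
u(m, B) = -4 + B*m (u(m, B) = B*m - 4 = -4 + B*m)
-149 + u(9, -7)*(-153) = -149 + (-4 - 7*9)*(-153) = -149 + (-4 - 63)*(-153) = -149 - 67*(-153) = -149 + 10251 = 10102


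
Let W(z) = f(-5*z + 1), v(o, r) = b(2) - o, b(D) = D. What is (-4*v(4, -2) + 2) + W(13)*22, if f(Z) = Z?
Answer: -1398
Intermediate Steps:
v(o, r) = 2 - o
W(z) = 1 - 5*z (W(z) = -5*z + 1 = 1 - 5*z)
(-4*v(4, -2) + 2) + W(13)*22 = (-4*(2 - 1*4) + 2) + (1 - 5*13)*22 = (-4*(2 - 4) + 2) + (1 - 65)*22 = (-4*(-2) + 2) - 64*22 = (8 + 2) - 1408 = 10 - 1408 = -1398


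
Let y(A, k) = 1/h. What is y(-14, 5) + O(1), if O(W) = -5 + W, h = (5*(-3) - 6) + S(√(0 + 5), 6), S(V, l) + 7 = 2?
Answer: -105/26 ≈ -4.0385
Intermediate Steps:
S(V, l) = -5 (S(V, l) = -7 + 2 = -5)
h = -26 (h = (5*(-3) - 6) - 5 = (-15 - 6) - 5 = -21 - 5 = -26)
y(A, k) = -1/26 (y(A, k) = 1/(-26) = -1/26)
y(-14, 5) + O(1) = -1/26 + (-5 + 1) = -1/26 - 4 = -105/26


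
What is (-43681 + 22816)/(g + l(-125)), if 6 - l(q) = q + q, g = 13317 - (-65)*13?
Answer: -6955/4806 ≈ -1.4471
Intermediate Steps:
g = 14162 (g = 13317 - 1*(-845) = 13317 + 845 = 14162)
l(q) = 6 - 2*q (l(q) = 6 - (q + q) = 6 - 2*q)
(-43681 + 22816)/(g + l(-125)) = (-43681 + 22816)/(14162 + (6 - 2*(-125))) = -20865/(14162 + (6 + 250)) = -20865/(14162 + 256) = -20865/14418 = -20865*1/14418 = -6955/4806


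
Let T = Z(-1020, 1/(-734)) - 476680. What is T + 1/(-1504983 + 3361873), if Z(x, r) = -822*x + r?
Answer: 123265854130361/340739315 ≈ 3.6176e+5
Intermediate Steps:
Z(x, r) = r - 822*x
T = 265531839/734 (T = (1/(-734) - 822*(-1020)) - 476680 = (-1/734 + 838440) - 476680 = 615414959/734 - 476680 = 265531839/734 ≈ 3.6176e+5)
T + 1/(-1504983 + 3361873) = 265531839/734 + 1/(-1504983 + 3361873) = 265531839/734 + 1/1856890 = 123265854130361/340739315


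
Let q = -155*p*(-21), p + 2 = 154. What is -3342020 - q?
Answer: -3836780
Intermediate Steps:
p = 152 (p = -2 + 154 = 152)
q = 494760 (q = -155*152*(-21) = -23560*(-21) = 494760)
-3342020 - q = -3342020 - 1*494760 = -3342020 - 494760 = -3836780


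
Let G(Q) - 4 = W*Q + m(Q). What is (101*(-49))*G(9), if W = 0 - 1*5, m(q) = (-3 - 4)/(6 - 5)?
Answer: 237552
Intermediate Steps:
m(q) = -7 (m(q) = -7/1 = -7*1 = -7)
W = -5 (W = 0 - 5 = -5)
G(Q) = -3 - 5*Q (G(Q) = 4 + (-5*Q - 7) = 4 + (-7 - 5*Q) = -3 - 5*Q)
(101*(-49))*G(9) = (101*(-49))*(-3 - 5*9) = -4949*(-3 - 45) = -4949*(-48) = 237552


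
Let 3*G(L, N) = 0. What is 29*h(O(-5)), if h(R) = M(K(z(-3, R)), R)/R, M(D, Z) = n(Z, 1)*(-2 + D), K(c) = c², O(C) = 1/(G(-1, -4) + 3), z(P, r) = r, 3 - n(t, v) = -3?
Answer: -986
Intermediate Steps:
G(L, N) = 0 (G(L, N) = (⅓)*0 = 0)
n(t, v) = 6 (n(t, v) = 3 - 1*(-3) = 3 + 3 = 6)
O(C) = ⅓ (O(C) = 1/(0 + 3) = 1/3 = ⅓)
M(D, Z) = -12 + 6*D (M(D, Z) = 6*(-2 + D) = -12 + 6*D)
h(R) = (-12 + 6*R²)/R
29*h(O(-5)) = 29*(-12/⅓ + 6*(⅓)) = 29*(-12*3 + 2) = 29*(-36 + 2) = 29*(-34) = -986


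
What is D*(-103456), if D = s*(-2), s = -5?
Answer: -1034560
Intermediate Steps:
D = 10 (D = -5*(-2) = 10)
D*(-103456) = 10*(-103456) = -1034560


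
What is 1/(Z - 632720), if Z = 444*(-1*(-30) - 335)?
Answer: -1/768140 ≈ -1.3018e-6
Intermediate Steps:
Z = -135420 (Z = 444*(30 - 335) = 444*(-305) = -135420)
1/(Z - 632720) = 1/(-135420 - 632720) = 1/(-768140) = -1/768140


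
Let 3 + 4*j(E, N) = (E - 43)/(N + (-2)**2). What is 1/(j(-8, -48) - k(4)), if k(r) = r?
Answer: -176/785 ≈ -0.22420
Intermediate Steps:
j(E, N) = -3/4 + (-43 + E)/(4*(4 + N)) (j(E, N) = -3/4 + ((E - 43)/(N + (-2)**2))/4 = -3/4 + ((-43 + E)/(N + 4))/4 = -3/4 + ((-43 + E)/(4 + N))/4 = -3/4 + (-43 + E)/(4*(4 + N)))
1/(j(-8, -48) - k(4)) = 1/((-55 - 8 - 3*(-48))/(4*(4 - 48)) - 1*4) = 1/((1/4)*(-55 - 8 + 144)/(-44) - 4) = 1/((1/4)*(-1/44)*81 - 4) = 1/(-81/176 - 4) = 1/(-785/176) = -176/785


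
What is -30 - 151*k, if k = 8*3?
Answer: -3654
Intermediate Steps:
k = 24
-30 - 151*k = -30 - 151*24 = -30 - 3624 = -3654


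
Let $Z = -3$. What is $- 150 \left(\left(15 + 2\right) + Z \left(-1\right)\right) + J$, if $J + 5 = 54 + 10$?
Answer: $-2941$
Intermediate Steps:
$J = 59$ ($J = -5 + \left(54 + 10\right) = -5 + 64 = 59$)
$- 150 \left(\left(15 + 2\right) + Z \left(-1\right)\right) + J = - 150 \left(\left(15 + 2\right) - -3\right) + 59 = - 150 \left(17 + 3\right) + 59 = \left(-150\right) 20 + 59 = -3000 + 59 = -2941$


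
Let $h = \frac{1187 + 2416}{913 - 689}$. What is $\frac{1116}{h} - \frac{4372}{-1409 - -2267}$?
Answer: $\frac{33122326}{515229} \approx 64.287$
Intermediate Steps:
$h = \frac{3603}{224} \approx 16.085$
$\frac{1116}{h} - \frac{4372}{-1409 - -2267} = \frac{1116}{\frac{3603}{224}} - \frac{4372}{-1409 - -2267} = 1116 \cdot \frac{224}{3603} - \frac{4372}{-1409 + 2267} = \frac{83328}{1201} - \frac{4372}{858} = \frac{83328}{1201} - \frac{2186}{429} = \frac{33122326}{515229}$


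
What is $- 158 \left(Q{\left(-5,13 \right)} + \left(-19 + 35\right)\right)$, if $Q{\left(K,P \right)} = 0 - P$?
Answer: $-474$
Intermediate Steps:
$Q{\left(K,P \right)} = - P$
$- 158 \left(Q{\left(-5,13 \right)} + \left(-19 + 35\right)\right) = - 158 \left(\left(-1\right) 13 + \left(-19 + 35\right)\right) = - 158 \left(-13 + 16\right) = \left(-158\right) 3 = -474$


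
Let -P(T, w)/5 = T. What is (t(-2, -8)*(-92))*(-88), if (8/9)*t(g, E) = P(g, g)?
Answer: 91080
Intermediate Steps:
P(T, w) = -5*T
t(g, E) = -45*g/8 (t(g, E) = 9*(-5*g)/8 = -45*g/8)
(t(-2, -8)*(-92))*(-88) = (-45/8*(-2)*(-92))*(-88) = ((45/4)*(-92))*(-88) = -1035*(-88) = 91080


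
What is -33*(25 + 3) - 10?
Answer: -934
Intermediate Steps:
-33*(25 + 3) - 10 = -33*28 - 10 = -924 - 10 = -934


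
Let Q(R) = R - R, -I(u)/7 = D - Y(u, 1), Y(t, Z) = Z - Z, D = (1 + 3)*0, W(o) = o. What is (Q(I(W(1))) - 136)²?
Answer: 18496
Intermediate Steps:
D = 0 (D = 4*0 = 0)
Y(t, Z) = 0
I(u) = 0 (I(u) = -7*(0 - 1*0) = -7*(0 + 0) = -7*0 = 0)
Q(R) = 0
(Q(I(W(1))) - 136)² = (0 - 136)² = (-136)² = 18496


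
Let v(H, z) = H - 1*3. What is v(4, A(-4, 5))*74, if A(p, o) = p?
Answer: 74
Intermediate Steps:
v(H, z) = -3 + H (v(H, z) = H - 3 = -3 + H)
v(4, A(-4, 5))*74 = (-3 + 4)*74 = 1*74 = 74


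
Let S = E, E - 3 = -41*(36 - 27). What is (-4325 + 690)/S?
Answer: 3635/366 ≈ 9.9317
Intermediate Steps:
E = -366 (E = 3 - 41*(36 - 27) = 3 - 41*9 = 3 - 369 = -366)
S = -366
(-4325 + 690)/S = (-4325 + 690)/(-366) = -3635*(-1/366) = 3635/366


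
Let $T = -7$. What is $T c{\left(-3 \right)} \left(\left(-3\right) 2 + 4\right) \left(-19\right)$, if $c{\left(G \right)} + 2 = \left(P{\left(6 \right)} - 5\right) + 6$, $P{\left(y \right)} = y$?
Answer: $-1330$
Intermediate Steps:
$c{\left(G \right)} = 5$ ($c{\left(G \right)} = -2 + \left(\left(6 - 5\right) + 6\right) = -2 + \left(1 + 6\right) = -2 + 7 = 5$)
$T c{\left(-3 \right)} \left(\left(-3\right) 2 + 4\right) \left(-19\right) = - 7 \cdot 5 \left(\left(-3\right) 2 + 4\right) \left(-19\right) = - 7 \cdot 5 \left(-6 + 4\right) \left(-19\right) = - 7 \cdot 5 \left(-2\right) \left(-19\right) = \left(-7\right) \left(-10\right) \left(-19\right) = 70 \left(-19\right) = -1330$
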